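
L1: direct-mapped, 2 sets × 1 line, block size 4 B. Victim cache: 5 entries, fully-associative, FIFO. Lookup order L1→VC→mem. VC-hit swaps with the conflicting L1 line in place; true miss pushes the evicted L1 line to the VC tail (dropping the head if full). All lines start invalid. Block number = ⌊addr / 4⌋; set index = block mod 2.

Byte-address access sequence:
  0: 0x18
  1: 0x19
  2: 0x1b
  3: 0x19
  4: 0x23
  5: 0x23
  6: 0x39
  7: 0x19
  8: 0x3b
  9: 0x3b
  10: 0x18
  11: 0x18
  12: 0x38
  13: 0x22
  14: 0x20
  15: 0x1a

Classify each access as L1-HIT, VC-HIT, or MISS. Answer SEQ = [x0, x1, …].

SEQ = [MISS, L1-HIT, L1-HIT, L1-HIT, MISS, L1-HIT, MISS, VC-HIT, VC-HIT, L1-HIT, VC-HIT, L1-HIT, VC-HIT, VC-HIT, L1-HIT, VC-HIT]

0: 0x18 (blk 6, set 0) → MISS  vc=[]
1: 0x19 (blk 6, set 0) → L1-HIT  vc=[]
2: 0x1b (blk 6, set 0) → L1-HIT  vc=[]
3: 0x19 (blk 6, set 0) → L1-HIT  vc=[]
4: 0x23 (blk 8, set 0) → MISS  vc=[6]
5: 0x23 (blk 8, set 0) → L1-HIT  vc=[6]
6: 0x39 (blk 14, set 0) → MISS  vc=[6, 8]
7: 0x19 (blk 6, set 0) → VC-HIT  vc=[14, 8]
8: 0x3b (blk 14, set 0) → VC-HIT  vc=[6, 8]
9: 0x3b (blk 14, set 0) → L1-HIT  vc=[6, 8]
10: 0x18 (blk 6, set 0) → VC-HIT  vc=[14, 8]
11: 0x18 (blk 6, set 0) → L1-HIT  vc=[14, 8]
12: 0x38 (blk 14, set 0) → VC-HIT  vc=[6, 8]
13: 0x22 (blk 8, set 0) → VC-HIT  vc=[6, 14]
14: 0x20 (blk 8, set 0) → L1-HIT  vc=[6, 14]
15: 0x1a (blk 6, set 0) → VC-HIT  vc=[8, 14]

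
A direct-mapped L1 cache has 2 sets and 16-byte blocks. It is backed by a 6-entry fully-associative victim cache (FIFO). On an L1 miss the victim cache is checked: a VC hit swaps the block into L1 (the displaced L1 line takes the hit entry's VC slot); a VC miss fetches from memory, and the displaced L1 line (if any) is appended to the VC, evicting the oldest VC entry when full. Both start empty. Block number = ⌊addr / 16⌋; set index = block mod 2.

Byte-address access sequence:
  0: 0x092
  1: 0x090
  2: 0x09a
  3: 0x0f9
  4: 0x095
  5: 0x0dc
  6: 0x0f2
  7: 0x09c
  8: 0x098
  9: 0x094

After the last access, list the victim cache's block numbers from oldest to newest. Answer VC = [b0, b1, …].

VC = [13, 15]

0: 0x92 (blk 9, set 1) → MISS  vc=[]
1: 0x90 (blk 9, set 1) → L1-HIT  vc=[]
2: 0x9a (blk 9, set 1) → L1-HIT  vc=[]
3: 0xf9 (blk 15, set 1) → MISS  vc=[9]
4: 0x95 (blk 9, set 1) → VC-HIT  vc=[15]
5: 0xdc (blk 13, set 1) → MISS  vc=[15, 9]
6: 0xf2 (blk 15, set 1) → VC-HIT  vc=[13, 9]
7: 0x9c (blk 9, set 1) → VC-HIT  vc=[13, 15]
8: 0x98 (blk 9, set 1) → L1-HIT  vc=[13, 15]
9: 0x94 (blk 9, set 1) → L1-HIT  vc=[13, 15]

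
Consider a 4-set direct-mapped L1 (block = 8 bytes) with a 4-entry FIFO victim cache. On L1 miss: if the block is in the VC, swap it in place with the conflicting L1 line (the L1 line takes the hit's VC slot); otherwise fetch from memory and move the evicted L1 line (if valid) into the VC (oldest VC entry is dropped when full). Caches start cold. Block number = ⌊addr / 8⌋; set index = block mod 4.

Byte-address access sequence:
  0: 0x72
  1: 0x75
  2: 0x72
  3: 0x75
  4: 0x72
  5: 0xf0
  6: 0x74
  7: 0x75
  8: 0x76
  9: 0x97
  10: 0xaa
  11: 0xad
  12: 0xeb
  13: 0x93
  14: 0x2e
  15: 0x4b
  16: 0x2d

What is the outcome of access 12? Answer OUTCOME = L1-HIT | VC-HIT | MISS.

#0 0x72→b14/s2 MISS; vc=[]
#1 0x75→b14/s2 L1-HIT; vc=[]
#2 0x72→b14/s2 L1-HIT; vc=[]
#3 0x75→b14/s2 L1-HIT; vc=[]
#4 0x72→b14/s2 L1-HIT; vc=[]
#5 0xf0→b30/s2 MISS; vc=[14]
#6 0x74→b14/s2 VC-HIT; vc=[30]
#7 0x75→b14/s2 L1-HIT; vc=[30]
#8 0x76→b14/s2 L1-HIT; vc=[30]
#9 0x97→b18/s2 MISS; vc=[30,14]
#10 0xaa→b21/s1 MISS; vc=[30,14]
#11 0xad→b21/s1 L1-HIT; vc=[30,14]
#12 0xeb→b29/s1 MISS; vc=[30,14,21]
#13 0x93→b18/s2 L1-HIT; vc=[30,14,21]
#14 0x2e→b5/s1 MISS; vc=[30,14,21,29]
#15 0x4b→b9/s1 MISS; vc=[14,21,29,5]
#16 0x2d→b5/s1 VC-HIT; vc=[14,21,29,9]

OUTCOME = MISS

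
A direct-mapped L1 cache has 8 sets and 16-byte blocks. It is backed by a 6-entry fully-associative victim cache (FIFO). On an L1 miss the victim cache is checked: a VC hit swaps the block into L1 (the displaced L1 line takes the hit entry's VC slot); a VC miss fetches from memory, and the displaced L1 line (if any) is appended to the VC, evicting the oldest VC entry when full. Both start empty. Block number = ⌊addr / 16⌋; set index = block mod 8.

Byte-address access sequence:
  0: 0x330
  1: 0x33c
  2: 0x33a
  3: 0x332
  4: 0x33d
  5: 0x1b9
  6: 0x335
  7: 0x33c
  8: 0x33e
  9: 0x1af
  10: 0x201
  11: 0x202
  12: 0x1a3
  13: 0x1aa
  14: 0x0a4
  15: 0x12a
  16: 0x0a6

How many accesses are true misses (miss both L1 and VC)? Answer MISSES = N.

MISSES = 6

0: 0x330 (blk 51, set 3) → MISS  vc=[]
1: 0x33c (blk 51, set 3) → L1-HIT  vc=[]
2: 0x33a (blk 51, set 3) → L1-HIT  vc=[]
3: 0x332 (blk 51, set 3) → L1-HIT  vc=[]
4: 0x33d (blk 51, set 3) → L1-HIT  vc=[]
5: 0x1b9 (blk 27, set 3) → MISS  vc=[51]
6: 0x335 (blk 51, set 3) → VC-HIT  vc=[27]
7: 0x33c (blk 51, set 3) → L1-HIT  vc=[27]
8: 0x33e (blk 51, set 3) → L1-HIT  vc=[27]
9: 0x1af (blk 26, set 2) → MISS  vc=[27]
10: 0x201 (blk 32, set 0) → MISS  vc=[27]
11: 0x202 (blk 32, set 0) → L1-HIT  vc=[27]
12: 0x1a3 (blk 26, set 2) → L1-HIT  vc=[27]
13: 0x1aa (blk 26, set 2) → L1-HIT  vc=[27]
14: 0xa4 (blk 10, set 2) → MISS  vc=[27, 26]
15: 0x12a (blk 18, set 2) → MISS  vc=[27, 26, 10]
16: 0xa6 (blk 10, set 2) → VC-HIT  vc=[27, 26, 18]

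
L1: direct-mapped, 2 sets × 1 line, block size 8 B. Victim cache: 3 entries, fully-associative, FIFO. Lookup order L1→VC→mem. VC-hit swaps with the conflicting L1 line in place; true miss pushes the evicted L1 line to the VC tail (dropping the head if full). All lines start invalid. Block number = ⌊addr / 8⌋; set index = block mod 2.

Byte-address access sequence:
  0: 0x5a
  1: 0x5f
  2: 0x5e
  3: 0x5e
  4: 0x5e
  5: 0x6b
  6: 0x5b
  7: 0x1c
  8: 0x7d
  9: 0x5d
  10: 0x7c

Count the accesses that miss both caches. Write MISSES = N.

MISSES = 4

#0 0x5a→b11/s1 MISS; vc=[]
#1 0x5f→b11/s1 L1-HIT; vc=[]
#2 0x5e→b11/s1 L1-HIT; vc=[]
#3 0x5e→b11/s1 L1-HIT; vc=[]
#4 0x5e→b11/s1 L1-HIT; vc=[]
#5 0x6b→b13/s1 MISS; vc=[11]
#6 0x5b→b11/s1 VC-HIT; vc=[13]
#7 0x1c→b3/s1 MISS; vc=[13,11]
#8 0x7d→b15/s1 MISS; vc=[13,11,3]
#9 0x5d→b11/s1 VC-HIT; vc=[13,15,3]
#10 0x7c→b15/s1 VC-HIT; vc=[13,11,3]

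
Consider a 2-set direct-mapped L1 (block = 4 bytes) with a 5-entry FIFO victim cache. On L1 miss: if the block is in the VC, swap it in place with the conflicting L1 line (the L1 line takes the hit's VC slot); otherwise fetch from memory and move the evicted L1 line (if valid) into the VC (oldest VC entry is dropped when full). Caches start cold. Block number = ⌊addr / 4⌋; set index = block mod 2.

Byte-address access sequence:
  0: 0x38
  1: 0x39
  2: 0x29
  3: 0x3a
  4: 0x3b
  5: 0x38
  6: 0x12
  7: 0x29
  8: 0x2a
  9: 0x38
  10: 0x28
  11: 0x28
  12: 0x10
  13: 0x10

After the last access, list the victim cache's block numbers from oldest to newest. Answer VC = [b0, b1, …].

VC = [10, 14]

0: 0x38 (blk 14, set 0) → MISS  vc=[]
1: 0x39 (blk 14, set 0) → L1-HIT  vc=[]
2: 0x29 (blk 10, set 0) → MISS  vc=[14]
3: 0x3a (blk 14, set 0) → VC-HIT  vc=[10]
4: 0x3b (blk 14, set 0) → L1-HIT  vc=[10]
5: 0x38 (blk 14, set 0) → L1-HIT  vc=[10]
6: 0x12 (blk 4, set 0) → MISS  vc=[10, 14]
7: 0x29 (blk 10, set 0) → VC-HIT  vc=[4, 14]
8: 0x2a (blk 10, set 0) → L1-HIT  vc=[4, 14]
9: 0x38 (blk 14, set 0) → VC-HIT  vc=[4, 10]
10: 0x28 (blk 10, set 0) → VC-HIT  vc=[4, 14]
11: 0x28 (blk 10, set 0) → L1-HIT  vc=[4, 14]
12: 0x10 (blk 4, set 0) → VC-HIT  vc=[10, 14]
13: 0x10 (blk 4, set 0) → L1-HIT  vc=[10, 14]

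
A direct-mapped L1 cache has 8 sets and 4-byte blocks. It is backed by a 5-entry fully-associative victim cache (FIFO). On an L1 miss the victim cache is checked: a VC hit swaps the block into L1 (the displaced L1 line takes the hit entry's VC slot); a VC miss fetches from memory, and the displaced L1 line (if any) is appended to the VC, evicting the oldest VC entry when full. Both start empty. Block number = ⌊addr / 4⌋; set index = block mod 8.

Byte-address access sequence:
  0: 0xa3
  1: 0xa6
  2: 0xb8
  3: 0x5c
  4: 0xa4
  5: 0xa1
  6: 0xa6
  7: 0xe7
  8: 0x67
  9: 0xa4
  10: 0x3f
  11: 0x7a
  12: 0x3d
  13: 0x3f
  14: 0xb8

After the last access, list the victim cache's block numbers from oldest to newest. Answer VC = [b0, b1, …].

  [0] addr=0xa3 blk=40 s=0: MISS | VC []
  [1] addr=0xa6 blk=41 s=1: MISS | VC []
  [2] addr=0xb8 blk=46 s=6: MISS | VC []
  [3] addr=0x5c blk=23 s=7: MISS | VC []
  [4] addr=0xa4 blk=41 s=1: L1-HIT | VC []
  [5] addr=0xa1 blk=40 s=0: L1-HIT | VC []
  [6] addr=0xa6 blk=41 s=1: L1-HIT | VC []
  [7] addr=0xe7 blk=57 s=1: MISS | VC [41]
  [8] addr=0x67 blk=25 s=1: MISS | VC [41, 57]
  [9] addr=0xa4 blk=41 s=1: VC-HIT | VC [25, 57]
  [10] addr=0x3f blk=15 s=7: MISS | VC [25, 57, 23]
  [11] addr=0x7a blk=30 s=6: MISS | VC [25, 57, 23, 46]
  [12] addr=0x3d blk=15 s=7: L1-HIT | VC [25, 57, 23, 46]
  [13] addr=0x3f blk=15 s=7: L1-HIT | VC [25, 57, 23, 46]
  [14] addr=0xb8 blk=46 s=6: VC-HIT | VC [25, 57, 23, 30]

VC = [25, 57, 23, 30]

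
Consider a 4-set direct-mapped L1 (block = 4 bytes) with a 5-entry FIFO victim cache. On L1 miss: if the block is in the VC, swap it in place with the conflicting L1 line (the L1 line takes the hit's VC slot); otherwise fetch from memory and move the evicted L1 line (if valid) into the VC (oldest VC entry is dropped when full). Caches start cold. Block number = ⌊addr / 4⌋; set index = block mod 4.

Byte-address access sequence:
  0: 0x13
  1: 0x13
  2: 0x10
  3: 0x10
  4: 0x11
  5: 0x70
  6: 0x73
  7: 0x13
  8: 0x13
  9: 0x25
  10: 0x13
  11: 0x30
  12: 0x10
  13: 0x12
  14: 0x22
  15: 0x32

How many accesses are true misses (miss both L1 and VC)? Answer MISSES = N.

#0 0x13→b4/s0 MISS; vc=[]
#1 0x13→b4/s0 L1-HIT; vc=[]
#2 0x10→b4/s0 L1-HIT; vc=[]
#3 0x10→b4/s0 L1-HIT; vc=[]
#4 0x11→b4/s0 L1-HIT; vc=[]
#5 0x70→b28/s0 MISS; vc=[4]
#6 0x73→b28/s0 L1-HIT; vc=[4]
#7 0x13→b4/s0 VC-HIT; vc=[28]
#8 0x13→b4/s0 L1-HIT; vc=[28]
#9 0x25→b9/s1 MISS; vc=[28]
#10 0x13→b4/s0 L1-HIT; vc=[28]
#11 0x30→b12/s0 MISS; vc=[28,4]
#12 0x10→b4/s0 VC-HIT; vc=[28,12]
#13 0x12→b4/s0 L1-HIT; vc=[28,12]
#14 0x22→b8/s0 MISS; vc=[28,12,4]
#15 0x32→b12/s0 VC-HIT; vc=[28,8,4]

MISSES = 5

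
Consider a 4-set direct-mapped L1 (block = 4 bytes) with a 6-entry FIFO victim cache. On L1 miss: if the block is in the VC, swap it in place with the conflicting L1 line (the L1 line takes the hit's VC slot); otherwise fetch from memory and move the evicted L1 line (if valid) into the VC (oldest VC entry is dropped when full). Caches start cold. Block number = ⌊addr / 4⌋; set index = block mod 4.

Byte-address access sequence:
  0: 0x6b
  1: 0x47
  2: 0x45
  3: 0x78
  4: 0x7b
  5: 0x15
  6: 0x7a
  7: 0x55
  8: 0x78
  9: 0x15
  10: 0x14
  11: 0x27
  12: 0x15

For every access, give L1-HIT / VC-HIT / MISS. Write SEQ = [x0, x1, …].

#0 0x6b→b26/s2 MISS; vc=[]
#1 0x47→b17/s1 MISS; vc=[]
#2 0x45→b17/s1 L1-HIT; vc=[]
#3 0x78→b30/s2 MISS; vc=[26]
#4 0x7b→b30/s2 L1-HIT; vc=[26]
#5 0x15→b5/s1 MISS; vc=[26,17]
#6 0x7a→b30/s2 L1-HIT; vc=[26,17]
#7 0x55→b21/s1 MISS; vc=[26,17,5]
#8 0x78→b30/s2 L1-HIT; vc=[26,17,5]
#9 0x15→b5/s1 VC-HIT; vc=[26,17,21]
#10 0x14→b5/s1 L1-HIT; vc=[26,17,21]
#11 0x27→b9/s1 MISS; vc=[26,17,21,5]
#12 0x15→b5/s1 VC-HIT; vc=[26,17,21,9]

SEQ = [MISS, MISS, L1-HIT, MISS, L1-HIT, MISS, L1-HIT, MISS, L1-HIT, VC-HIT, L1-HIT, MISS, VC-HIT]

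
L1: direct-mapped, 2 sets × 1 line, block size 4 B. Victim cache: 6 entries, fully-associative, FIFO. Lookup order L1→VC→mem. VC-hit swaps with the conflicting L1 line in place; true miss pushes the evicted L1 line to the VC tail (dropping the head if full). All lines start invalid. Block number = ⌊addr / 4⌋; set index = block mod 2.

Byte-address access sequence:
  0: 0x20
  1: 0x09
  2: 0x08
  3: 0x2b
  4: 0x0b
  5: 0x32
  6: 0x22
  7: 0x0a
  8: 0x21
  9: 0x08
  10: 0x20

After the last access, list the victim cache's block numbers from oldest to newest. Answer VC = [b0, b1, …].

#0 0x20→b8/s0 MISS; vc=[]
#1 0x9→b2/s0 MISS; vc=[8]
#2 0x8→b2/s0 L1-HIT; vc=[8]
#3 0x2b→b10/s0 MISS; vc=[8,2]
#4 0xb→b2/s0 VC-HIT; vc=[8,10]
#5 0x32→b12/s0 MISS; vc=[8,10,2]
#6 0x22→b8/s0 VC-HIT; vc=[12,10,2]
#7 0xa→b2/s0 VC-HIT; vc=[12,10,8]
#8 0x21→b8/s0 VC-HIT; vc=[12,10,2]
#9 0x8→b2/s0 VC-HIT; vc=[12,10,8]
#10 0x20→b8/s0 VC-HIT; vc=[12,10,2]

VC = [12, 10, 2]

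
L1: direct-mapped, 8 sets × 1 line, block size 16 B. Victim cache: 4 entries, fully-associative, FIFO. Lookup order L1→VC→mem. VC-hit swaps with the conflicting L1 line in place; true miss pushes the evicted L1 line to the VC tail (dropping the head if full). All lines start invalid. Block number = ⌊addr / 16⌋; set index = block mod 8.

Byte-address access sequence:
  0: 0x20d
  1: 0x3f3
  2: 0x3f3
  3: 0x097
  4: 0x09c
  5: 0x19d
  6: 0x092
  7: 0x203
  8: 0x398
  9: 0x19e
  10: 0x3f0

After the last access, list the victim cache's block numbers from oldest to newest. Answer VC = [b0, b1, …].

0: 0x20d (blk 32, set 0) → MISS  vc=[]
1: 0x3f3 (blk 63, set 7) → MISS  vc=[]
2: 0x3f3 (blk 63, set 7) → L1-HIT  vc=[]
3: 0x97 (blk 9, set 1) → MISS  vc=[]
4: 0x9c (blk 9, set 1) → L1-HIT  vc=[]
5: 0x19d (blk 25, set 1) → MISS  vc=[9]
6: 0x92 (blk 9, set 1) → VC-HIT  vc=[25]
7: 0x203 (blk 32, set 0) → L1-HIT  vc=[25]
8: 0x398 (blk 57, set 1) → MISS  vc=[25, 9]
9: 0x19e (blk 25, set 1) → VC-HIT  vc=[57, 9]
10: 0x3f0 (blk 63, set 7) → L1-HIT  vc=[57, 9]

VC = [57, 9]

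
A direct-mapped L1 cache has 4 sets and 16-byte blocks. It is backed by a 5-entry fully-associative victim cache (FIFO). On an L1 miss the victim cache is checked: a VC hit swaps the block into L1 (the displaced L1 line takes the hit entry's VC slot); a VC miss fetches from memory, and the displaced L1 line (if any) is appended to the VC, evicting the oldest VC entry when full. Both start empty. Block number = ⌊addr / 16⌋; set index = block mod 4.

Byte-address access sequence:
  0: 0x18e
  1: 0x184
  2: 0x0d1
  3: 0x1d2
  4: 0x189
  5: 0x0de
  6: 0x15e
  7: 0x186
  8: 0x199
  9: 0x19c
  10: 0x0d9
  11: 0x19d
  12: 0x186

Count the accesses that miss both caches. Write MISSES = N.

#0 0x18e→b24/s0 MISS; vc=[]
#1 0x184→b24/s0 L1-HIT; vc=[]
#2 0xd1→b13/s1 MISS; vc=[]
#3 0x1d2→b29/s1 MISS; vc=[13]
#4 0x189→b24/s0 L1-HIT; vc=[13]
#5 0xde→b13/s1 VC-HIT; vc=[29]
#6 0x15e→b21/s1 MISS; vc=[29,13]
#7 0x186→b24/s0 L1-HIT; vc=[29,13]
#8 0x199→b25/s1 MISS; vc=[29,13,21]
#9 0x19c→b25/s1 L1-HIT; vc=[29,13,21]
#10 0xd9→b13/s1 VC-HIT; vc=[29,25,21]
#11 0x19d→b25/s1 VC-HIT; vc=[29,13,21]
#12 0x186→b24/s0 L1-HIT; vc=[29,13,21]

MISSES = 5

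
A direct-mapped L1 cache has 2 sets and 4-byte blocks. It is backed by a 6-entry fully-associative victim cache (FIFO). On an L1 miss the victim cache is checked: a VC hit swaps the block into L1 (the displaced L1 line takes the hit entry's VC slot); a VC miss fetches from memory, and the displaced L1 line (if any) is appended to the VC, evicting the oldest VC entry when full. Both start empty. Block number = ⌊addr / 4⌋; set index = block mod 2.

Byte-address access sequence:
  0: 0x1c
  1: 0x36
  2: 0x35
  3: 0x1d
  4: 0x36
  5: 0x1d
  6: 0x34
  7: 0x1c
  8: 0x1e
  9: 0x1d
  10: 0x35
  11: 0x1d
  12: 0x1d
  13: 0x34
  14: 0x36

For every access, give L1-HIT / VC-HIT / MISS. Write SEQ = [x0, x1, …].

0: 0x1c (blk 7, set 1) → MISS  vc=[]
1: 0x36 (blk 13, set 1) → MISS  vc=[7]
2: 0x35 (blk 13, set 1) → L1-HIT  vc=[7]
3: 0x1d (blk 7, set 1) → VC-HIT  vc=[13]
4: 0x36 (blk 13, set 1) → VC-HIT  vc=[7]
5: 0x1d (blk 7, set 1) → VC-HIT  vc=[13]
6: 0x34 (blk 13, set 1) → VC-HIT  vc=[7]
7: 0x1c (blk 7, set 1) → VC-HIT  vc=[13]
8: 0x1e (blk 7, set 1) → L1-HIT  vc=[13]
9: 0x1d (blk 7, set 1) → L1-HIT  vc=[13]
10: 0x35 (blk 13, set 1) → VC-HIT  vc=[7]
11: 0x1d (blk 7, set 1) → VC-HIT  vc=[13]
12: 0x1d (blk 7, set 1) → L1-HIT  vc=[13]
13: 0x34 (blk 13, set 1) → VC-HIT  vc=[7]
14: 0x36 (blk 13, set 1) → L1-HIT  vc=[7]

SEQ = [MISS, MISS, L1-HIT, VC-HIT, VC-HIT, VC-HIT, VC-HIT, VC-HIT, L1-HIT, L1-HIT, VC-HIT, VC-HIT, L1-HIT, VC-HIT, L1-HIT]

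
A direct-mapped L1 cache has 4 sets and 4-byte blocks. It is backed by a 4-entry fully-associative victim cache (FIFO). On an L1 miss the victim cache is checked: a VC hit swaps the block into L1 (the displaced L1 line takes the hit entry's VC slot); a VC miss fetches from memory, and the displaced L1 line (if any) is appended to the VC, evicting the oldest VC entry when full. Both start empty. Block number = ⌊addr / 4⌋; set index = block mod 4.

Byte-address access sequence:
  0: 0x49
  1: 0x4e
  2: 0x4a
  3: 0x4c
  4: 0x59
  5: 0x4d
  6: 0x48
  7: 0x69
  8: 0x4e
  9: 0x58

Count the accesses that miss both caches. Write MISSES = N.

#0 0x49→b18/s2 MISS; vc=[]
#1 0x4e→b19/s3 MISS; vc=[]
#2 0x4a→b18/s2 L1-HIT; vc=[]
#3 0x4c→b19/s3 L1-HIT; vc=[]
#4 0x59→b22/s2 MISS; vc=[18]
#5 0x4d→b19/s3 L1-HIT; vc=[18]
#6 0x48→b18/s2 VC-HIT; vc=[22]
#7 0x69→b26/s2 MISS; vc=[22,18]
#8 0x4e→b19/s3 L1-HIT; vc=[22,18]
#9 0x58→b22/s2 VC-HIT; vc=[26,18]

MISSES = 4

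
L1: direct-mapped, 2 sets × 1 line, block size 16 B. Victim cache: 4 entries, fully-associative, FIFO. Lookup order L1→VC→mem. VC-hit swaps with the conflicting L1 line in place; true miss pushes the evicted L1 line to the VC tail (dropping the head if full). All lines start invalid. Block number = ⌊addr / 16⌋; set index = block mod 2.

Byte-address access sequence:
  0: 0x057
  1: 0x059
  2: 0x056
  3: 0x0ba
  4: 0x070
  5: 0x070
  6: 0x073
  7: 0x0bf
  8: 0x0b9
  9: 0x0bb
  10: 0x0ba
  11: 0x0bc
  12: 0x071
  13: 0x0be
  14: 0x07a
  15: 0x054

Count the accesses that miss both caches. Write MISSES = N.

0: 0x57 (blk 5, set 1) → MISS  vc=[]
1: 0x59 (blk 5, set 1) → L1-HIT  vc=[]
2: 0x56 (blk 5, set 1) → L1-HIT  vc=[]
3: 0xba (blk 11, set 1) → MISS  vc=[5]
4: 0x70 (blk 7, set 1) → MISS  vc=[5, 11]
5: 0x70 (blk 7, set 1) → L1-HIT  vc=[5, 11]
6: 0x73 (blk 7, set 1) → L1-HIT  vc=[5, 11]
7: 0xbf (blk 11, set 1) → VC-HIT  vc=[5, 7]
8: 0xb9 (blk 11, set 1) → L1-HIT  vc=[5, 7]
9: 0xbb (blk 11, set 1) → L1-HIT  vc=[5, 7]
10: 0xba (blk 11, set 1) → L1-HIT  vc=[5, 7]
11: 0xbc (blk 11, set 1) → L1-HIT  vc=[5, 7]
12: 0x71 (blk 7, set 1) → VC-HIT  vc=[5, 11]
13: 0xbe (blk 11, set 1) → VC-HIT  vc=[5, 7]
14: 0x7a (blk 7, set 1) → VC-HIT  vc=[5, 11]
15: 0x54 (blk 5, set 1) → VC-HIT  vc=[7, 11]

MISSES = 3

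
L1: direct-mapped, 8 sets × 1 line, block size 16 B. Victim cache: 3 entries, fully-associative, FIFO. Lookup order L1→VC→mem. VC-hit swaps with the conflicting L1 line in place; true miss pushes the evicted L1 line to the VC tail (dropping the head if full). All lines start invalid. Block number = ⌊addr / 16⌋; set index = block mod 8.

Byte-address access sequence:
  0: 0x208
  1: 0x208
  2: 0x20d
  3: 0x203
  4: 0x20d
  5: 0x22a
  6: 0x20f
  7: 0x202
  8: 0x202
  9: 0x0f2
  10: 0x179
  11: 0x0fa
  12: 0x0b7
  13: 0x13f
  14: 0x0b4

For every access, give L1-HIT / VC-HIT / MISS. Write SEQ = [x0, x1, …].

  [0] addr=0x208 blk=32 s=0: MISS | VC []
  [1] addr=0x208 blk=32 s=0: L1-HIT | VC []
  [2] addr=0x20d blk=32 s=0: L1-HIT | VC []
  [3] addr=0x203 blk=32 s=0: L1-HIT | VC []
  [4] addr=0x20d blk=32 s=0: L1-HIT | VC []
  [5] addr=0x22a blk=34 s=2: MISS | VC []
  [6] addr=0x20f blk=32 s=0: L1-HIT | VC []
  [7] addr=0x202 blk=32 s=0: L1-HIT | VC []
  [8] addr=0x202 blk=32 s=0: L1-HIT | VC []
  [9] addr=0xf2 blk=15 s=7: MISS | VC []
  [10] addr=0x179 blk=23 s=7: MISS | VC [15]
  [11] addr=0xfa blk=15 s=7: VC-HIT | VC [23]
  [12] addr=0xb7 blk=11 s=3: MISS | VC [23]
  [13] addr=0x13f blk=19 s=3: MISS | VC [23, 11]
  [14] addr=0xb4 blk=11 s=3: VC-HIT | VC [23, 19]

SEQ = [MISS, L1-HIT, L1-HIT, L1-HIT, L1-HIT, MISS, L1-HIT, L1-HIT, L1-HIT, MISS, MISS, VC-HIT, MISS, MISS, VC-HIT]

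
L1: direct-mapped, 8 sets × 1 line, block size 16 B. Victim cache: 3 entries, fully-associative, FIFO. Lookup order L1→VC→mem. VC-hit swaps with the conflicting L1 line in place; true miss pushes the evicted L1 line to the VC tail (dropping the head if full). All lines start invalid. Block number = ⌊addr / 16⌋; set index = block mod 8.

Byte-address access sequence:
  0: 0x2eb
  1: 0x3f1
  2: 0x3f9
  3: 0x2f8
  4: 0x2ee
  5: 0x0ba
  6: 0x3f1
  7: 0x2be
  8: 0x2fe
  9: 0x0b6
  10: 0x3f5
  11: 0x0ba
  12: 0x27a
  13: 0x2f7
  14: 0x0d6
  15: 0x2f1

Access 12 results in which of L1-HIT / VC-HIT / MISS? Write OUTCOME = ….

OUTCOME = MISS

0: 0x2eb (blk 46, set 6) → MISS  vc=[]
1: 0x3f1 (blk 63, set 7) → MISS  vc=[]
2: 0x3f9 (blk 63, set 7) → L1-HIT  vc=[]
3: 0x2f8 (blk 47, set 7) → MISS  vc=[63]
4: 0x2ee (blk 46, set 6) → L1-HIT  vc=[63]
5: 0xba (blk 11, set 3) → MISS  vc=[63]
6: 0x3f1 (blk 63, set 7) → VC-HIT  vc=[47]
7: 0x2be (blk 43, set 3) → MISS  vc=[47, 11]
8: 0x2fe (blk 47, set 7) → VC-HIT  vc=[63, 11]
9: 0xb6 (blk 11, set 3) → VC-HIT  vc=[63, 43]
10: 0x3f5 (blk 63, set 7) → VC-HIT  vc=[47, 43]
11: 0xba (blk 11, set 3) → L1-HIT  vc=[47, 43]
12: 0x27a (blk 39, set 7) → MISS  vc=[47, 43, 63]
13: 0x2f7 (blk 47, set 7) → VC-HIT  vc=[39, 43, 63]
14: 0xd6 (blk 13, set 5) → MISS  vc=[39, 43, 63]
15: 0x2f1 (blk 47, set 7) → L1-HIT  vc=[39, 43, 63]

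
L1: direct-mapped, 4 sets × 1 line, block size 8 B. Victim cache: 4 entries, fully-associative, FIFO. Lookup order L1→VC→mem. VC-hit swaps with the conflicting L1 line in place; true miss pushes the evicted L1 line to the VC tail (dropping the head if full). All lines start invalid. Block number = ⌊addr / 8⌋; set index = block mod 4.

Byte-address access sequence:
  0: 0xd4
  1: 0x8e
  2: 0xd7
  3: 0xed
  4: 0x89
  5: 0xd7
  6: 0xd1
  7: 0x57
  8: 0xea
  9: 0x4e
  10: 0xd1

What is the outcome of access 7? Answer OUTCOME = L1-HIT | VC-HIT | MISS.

  [0] addr=0xd4 blk=26 s=2: MISS | VC []
  [1] addr=0x8e blk=17 s=1: MISS | VC []
  [2] addr=0xd7 blk=26 s=2: L1-HIT | VC []
  [3] addr=0xed blk=29 s=1: MISS | VC [17]
  [4] addr=0x89 blk=17 s=1: VC-HIT | VC [29]
  [5] addr=0xd7 blk=26 s=2: L1-HIT | VC [29]
  [6] addr=0xd1 blk=26 s=2: L1-HIT | VC [29]
  [7] addr=0x57 blk=10 s=2: MISS | VC [29, 26]
  [8] addr=0xea blk=29 s=1: VC-HIT | VC [17, 26]
  [9] addr=0x4e blk=9 s=1: MISS | VC [17, 26, 29]
  [10] addr=0xd1 blk=26 s=2: VC-HIT | VC [17, 10, 29]

OUTCOME = MISS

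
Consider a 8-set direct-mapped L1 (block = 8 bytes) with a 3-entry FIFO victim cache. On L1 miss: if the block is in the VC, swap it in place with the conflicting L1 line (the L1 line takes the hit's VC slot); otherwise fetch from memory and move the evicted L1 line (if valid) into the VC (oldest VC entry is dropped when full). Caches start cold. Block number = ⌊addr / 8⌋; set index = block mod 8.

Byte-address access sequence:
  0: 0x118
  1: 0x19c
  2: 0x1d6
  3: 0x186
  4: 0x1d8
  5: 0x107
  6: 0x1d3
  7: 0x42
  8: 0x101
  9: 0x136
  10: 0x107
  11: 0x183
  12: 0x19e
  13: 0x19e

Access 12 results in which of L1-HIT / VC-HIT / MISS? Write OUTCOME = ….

#0 0x118→b35/s3 MISS; vc=[]
#1 0x19c→b51/s3 MISS; vc=[35]
#2 0x1d6→b58/s2 MISS; vc=[35]
#3 0x186→b48/s0 MISS; vc=[35]
#4 0x1d8→b59/s3 MISS; vc=[35,51]
#5 0x107→b32/s0 MISS; vc=[35,51,48]
#6 0x1d3→b58/s2 L1-HIT; vc=[35,51,48]
#7 0x42→b8/s0 MISS; vc=[51,48,32]
#8 0x101→b32/s0 VC-HIT; vc=[51,48,8]
#9 0x136→b38/s6 MISS; vc=[51,48,8]
#10 0x107→b32/s0 L1-HIT; vc=[51,48,8]
#11 0x183→b48/s0 VC-HIT; vc=[51,32,8]
#12 0x19e→b51/s3 VC-HIT; vc=[59,32,8]
#13 0x19e→b51/s3 L1-HIT; vc=[59,32,8]

OUTCOME = VC-HIT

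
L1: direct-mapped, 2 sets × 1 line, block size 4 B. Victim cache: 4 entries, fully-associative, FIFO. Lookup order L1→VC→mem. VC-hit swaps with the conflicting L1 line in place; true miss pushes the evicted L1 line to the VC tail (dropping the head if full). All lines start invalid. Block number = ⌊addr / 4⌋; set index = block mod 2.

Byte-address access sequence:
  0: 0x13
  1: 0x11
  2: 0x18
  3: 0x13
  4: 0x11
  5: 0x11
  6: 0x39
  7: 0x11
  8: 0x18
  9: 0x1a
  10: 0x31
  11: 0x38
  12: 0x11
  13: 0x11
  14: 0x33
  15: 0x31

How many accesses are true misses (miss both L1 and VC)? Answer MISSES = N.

MISSES = 4

0: 0x13 (blk 4, set 0) → MISS  vc=[]
1: 0x11 (blk 4, set 0) → L1-HIT  vc=[]
2: 0x18 (blk 6, set 0) → MISS  vc=[4]
3: 0x13 (blk 4, set 0) → VC-HIT  vc=[6]
4: 0x11 (blk 4, set 0) → L1-HIT  vc=[6]
5: 0x11 (blk 4, set 0) → L1-HIT  vc=[6]
6: 0x39 (blk 14, set 0) → MISS  vc=[6, 4]
7: 0x11 (blk 4, set 0) → VC-HIT  vc=[6, 14]
8: 0x18 (blk 6, set 0) → VC-HIT  vc=[4, 14]
9: 0x1a (blk 6, set 0) → L1-HIT  vc=[4, 14]
10: 0x31 (blk 12, set 0) → MISS  vc=[4, 14, 6]
11: 0x38 (blk 14, set 0) → VC-HIT  vc=[4, 12, 6]
12: 0x11 (blk 4, set 0) → VC-HIT  vc=[14, 12, 6]
13: 0x11 (blk 4, set 0) → L1-HIT  vc=[14, 12, 6]
14: 0x33 (blk 12, set 0) → VC-HIT  vc=[14, 4, 6]
15: 0x31 (blk 12, set 0) → L1-HIT  vc=[14, 4, 6]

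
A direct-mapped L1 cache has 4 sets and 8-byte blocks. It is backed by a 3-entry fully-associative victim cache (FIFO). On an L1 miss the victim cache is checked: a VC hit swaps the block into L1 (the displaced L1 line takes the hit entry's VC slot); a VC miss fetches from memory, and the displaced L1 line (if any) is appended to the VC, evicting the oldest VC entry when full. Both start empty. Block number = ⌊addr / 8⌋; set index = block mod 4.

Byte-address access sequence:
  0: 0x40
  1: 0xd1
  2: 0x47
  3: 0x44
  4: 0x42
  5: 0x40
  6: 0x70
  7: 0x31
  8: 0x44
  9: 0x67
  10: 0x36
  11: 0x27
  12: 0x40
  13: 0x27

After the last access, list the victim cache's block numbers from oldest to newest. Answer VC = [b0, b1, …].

VC = [14, 8, 12]

  [0] addr=0x40 blk=8 s=0: MISS | VC []
  [1] addr=0xd1 blk=26 s=2: MISS | VC []
  [2] addr=0x47 blk=8 s=0: L1-HIT | VC []
  [3] addr=0x44 blk=8 s=0: L1-HIT | VC []
  [4] addr=0x42 blk=8 s=0: L1-HIT | VC []
  [5] addr=0x40 blk=8 s=0: L1-HIT | VC []
  [6] addr=0x70 blk=14 s=2: MISS | VC [26]
  [7] addr=0x31 blk=6 s=2: MISS | VC [26, 14]
  [8] addr=0x44 blk=8 s=0: L1-HIT | VC [26, 14]
  [9] addr=0x67 blk=12 s=0: MISS | VC [26, 14, 8]
  [10] addr=0x36 blk=6 s=2: L1-HIT | VC [26, 14, 8]
  [11] addr=0x27 blk=4 s=0: MISS | VC [14, 8, 12]
  [12] addr=0x40 blk=8 s=0: VC-HIT | VC [14, 4, 12]
  [13] addr=0x27 blk=4 s=0: VC-HIT | VC [14, 8, 12]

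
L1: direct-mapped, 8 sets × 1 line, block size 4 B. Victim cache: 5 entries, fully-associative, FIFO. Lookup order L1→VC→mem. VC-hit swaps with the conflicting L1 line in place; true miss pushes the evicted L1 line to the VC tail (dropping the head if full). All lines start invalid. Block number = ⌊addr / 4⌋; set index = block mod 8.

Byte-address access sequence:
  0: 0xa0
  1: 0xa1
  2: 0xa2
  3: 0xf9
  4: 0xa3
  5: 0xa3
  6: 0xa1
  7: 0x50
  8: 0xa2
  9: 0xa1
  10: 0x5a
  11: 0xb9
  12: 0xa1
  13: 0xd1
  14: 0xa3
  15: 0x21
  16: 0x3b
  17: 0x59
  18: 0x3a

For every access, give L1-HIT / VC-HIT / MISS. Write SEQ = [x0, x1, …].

#0 0xa0→b40/s0 MISS; vc=[]
#1 0xa1→b40/s0 L1-HIT; vc=[]
#2 0xa2→b40/s0 L1-HIT; vc=[]
#3 0xf9→b62/s6 MISS; vc=[]
#4 0xa3→b40/s0 L1-HIT; vc=[]
#5 0xa3→b40/s0 L1-HIT; vc=[]
#6 0xa1→b40/s0 L1-HIT; vc=[]
#7 0x50→b20/s4 MISS; vc=[]
#8 0xa2→b40/s0 L1-HIT; vc=[]
#9 0xa1→b40/s0 L1-HIT; vc=[]
#10 0x5a→b22/s6 MISS; vc=[62]
#11 0xb9→b46/s6 MISS; vc=[62,22]
#12 0xa1→b40/s0 L1-HIT; vc=[62,22]
#13 0xd1→b52/s4 MISS; vc=[62,22,20]
#14 0xa3→b40/s0 L1-HIT; vc=[62,22,20]
#15 0x21→b8/s0 MISS; vc=[62,22,20,40]
#16 0x3b→b14/s6 MISS; vc=[62,22,20,40,46]
#17 0x59→b22/s6 VC-HIT; vc=[62,14,20,40,46]
#18 0x3a→b14/s6 VC-HIT; vc=[62,22,20,40,46]

SEQ = [MISS, L1-HIT, L1-HIT, MISS, L1-HIT, L1-HIT, L1-HIT, MISS, L1-HIT, L1-HIT, MISS, MISS, L1-HIT, MISS, L1-HIT, MISS, MISS, VC-HIT, VC-HIT]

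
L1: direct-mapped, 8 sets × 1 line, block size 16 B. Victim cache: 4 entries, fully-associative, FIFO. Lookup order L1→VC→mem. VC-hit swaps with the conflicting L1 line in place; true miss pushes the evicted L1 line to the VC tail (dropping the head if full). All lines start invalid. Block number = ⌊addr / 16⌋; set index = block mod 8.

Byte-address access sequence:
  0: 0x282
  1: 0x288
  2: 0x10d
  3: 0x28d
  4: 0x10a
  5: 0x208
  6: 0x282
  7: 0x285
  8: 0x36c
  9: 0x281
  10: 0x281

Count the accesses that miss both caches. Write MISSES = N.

0: 0x282 (blk 40, set 0) → MISS  vc=[]
1: 0x288 (blk 40, set 0) → L1-HIT  vc=[]
2: 0x10d (blk 16, set 0) → MISS  vc=[40]
3: 0x28d (blk 40, set 0) → VC-HIT  vc=[16]
4: 0x10a (blk 16, set 0) → VC-HIT  vc=[40]
5: 0x208 (blk 32, set 0) → MISS  vc=[40, 16]
6: 0x282 (blk 40, set 0) → VC-HIT  vc=[32, 16]
7: 0x285 (blk 40, set 0) → L1-HIT  vc=[32, 16]
8: 0x36c (blk 54, set 6) → MISS  vc=[32, 16]
9: 0x281 (blk 40, set 0) → L1-HIT  vc=[32, 16]
10: 0x281 (blk 40, set 0) → L1-HIT  vc=[32, 16]

MISSES = 4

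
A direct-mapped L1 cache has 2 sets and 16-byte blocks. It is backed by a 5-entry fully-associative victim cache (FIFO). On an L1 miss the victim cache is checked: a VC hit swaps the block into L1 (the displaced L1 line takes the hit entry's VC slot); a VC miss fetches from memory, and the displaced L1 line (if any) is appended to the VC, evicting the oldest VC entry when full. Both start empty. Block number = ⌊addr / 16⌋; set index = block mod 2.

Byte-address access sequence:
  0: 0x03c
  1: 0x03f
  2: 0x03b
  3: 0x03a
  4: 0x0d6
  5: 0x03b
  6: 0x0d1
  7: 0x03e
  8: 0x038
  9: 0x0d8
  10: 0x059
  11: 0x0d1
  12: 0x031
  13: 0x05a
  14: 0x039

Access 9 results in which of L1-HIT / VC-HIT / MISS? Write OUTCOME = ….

  [0] addr=0x3c blk=3 s=1: MISS | VC []
  [1] addr=0x3f blk=3 s=1: L1-HIT | VC []
  [2] addr=0x3b blk=3 s=1: L1-HIT | VC []
  [3] addr=0x3a blk=3 s=1: L1-HIT | VC []
  [4] addr=0xd6 blk=13 s=1: MISS | VC [3]
  [5] addr=0x3b blk=3 s=1: VC-HIT | VC [13]
  [6] addr=0xd1 blk=13 s=1: VC-HIT | VC [3]
  [7] addr=0x3e blk=3 s=1: VC-HIT | VC [13]
  [8] addr=0x38 blk=3 s=1: L1-HIT | VC [13]
  [9] addr=0xd8 blk=13 s=1: VC-HIT | VC [3]
  [10] addr=0x59 blk=5 s=1: MISS | VC [3, 13]
  [11] addr=0xd1 blk=13 s=1: VC-HIT | VC [3, 5]
  [12] addr=0x31 blk=3 s=1: VC-HIT | VC [13, 5]
  [13] addr=0x5a blk=5 s=1: VC-HIT | VC [13, 3]
  [14] addr=0x39 blk=3 s=1: VC-HIT | VC [13, 5]

OUTCOME = VC-HIT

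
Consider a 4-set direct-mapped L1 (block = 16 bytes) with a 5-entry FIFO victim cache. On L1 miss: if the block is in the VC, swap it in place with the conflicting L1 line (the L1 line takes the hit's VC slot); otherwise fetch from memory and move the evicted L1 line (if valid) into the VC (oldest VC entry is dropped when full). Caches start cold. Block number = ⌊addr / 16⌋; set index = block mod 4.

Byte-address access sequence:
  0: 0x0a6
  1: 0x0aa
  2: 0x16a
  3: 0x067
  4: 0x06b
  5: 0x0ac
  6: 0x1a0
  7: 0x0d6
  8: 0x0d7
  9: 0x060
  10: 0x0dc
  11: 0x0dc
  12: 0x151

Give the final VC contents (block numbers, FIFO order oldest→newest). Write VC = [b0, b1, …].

VC = [26, 22, 10, 13]

0: 0xa6 (blk 10, set 2) → MISS  vc=[]
1: 0xaa (blk 10, set 2) → L1-HIT  vc=[]
2: 0x16a (blk 22, set 2) → MISS  vc=[10]
3: 0x67 (blk 6, set 2) → MISS  vc=[10, 22]
4: 0x6b (blk 6, set 2) → L1-HIT  vc=[10, 22]
5: 0xac (blk 10, set 2) → VC-HIT  vc=[6, 22]
6: 0x1a0 (blk 26, set 2) → MISS  vc=[6, 22, 10]
7: 0xd6 (blk 13, set 1) → MISS  vc=[6, 22, 10]
8: 0xd7 (blk 13, set 1) → L1-HIT  vc=[6, 22, 10]
9: 0x60 (blk 6, set 2) → VC-HIT  vc=[26, 22, 10]
10: 0xdc (blk 13, set 1) → L1-HIT  vc=[26, 22, 10]
11: 0xdc (blk 13, set 1) → L1-HIT  vc=[26, 22, 10]
12: 0x151 (blk 21, set 1) → MISS  vc=[26, 22, 10, 13]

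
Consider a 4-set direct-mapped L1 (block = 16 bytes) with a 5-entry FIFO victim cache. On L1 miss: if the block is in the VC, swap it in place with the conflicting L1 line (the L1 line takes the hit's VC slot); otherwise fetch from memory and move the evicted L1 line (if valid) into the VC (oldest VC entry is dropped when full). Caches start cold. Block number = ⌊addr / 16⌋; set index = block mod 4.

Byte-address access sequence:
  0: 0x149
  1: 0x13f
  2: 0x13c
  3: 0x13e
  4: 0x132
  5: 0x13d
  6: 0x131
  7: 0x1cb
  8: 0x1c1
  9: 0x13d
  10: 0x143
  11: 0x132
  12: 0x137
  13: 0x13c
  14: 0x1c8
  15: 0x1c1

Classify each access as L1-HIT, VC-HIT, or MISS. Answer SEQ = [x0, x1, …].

  [0] addr=0x149 blk=20 s=0: MISS | VC []
  [1] addr=0x13f blk=19 s=3: MISS | VC []
  [2] addr=0x13c blk=19 s=3: L1-HIT | VC []
  [3] addr=0x13e blk=19 s=3: L1-HIT | VC []
  [4] addr=0x132 blk=19 s=3: L1-HIT | VC []
  [5] addr=0x13d blk=19 s=3: L1-HIT | VC []
  [6] addr=0x131 blk=19 s=3: L1-HIT | VC []
  [7] addr=0x1cb blk=28 s=0: MISS | VC [20]
  [8] addr=0x1c1 blk=28 s=0: L1-HIT | VC [20]
  [9] addr=0x13d blk=19 s=3: L1-HIT | VC [20]
  [10] addr=0x143 blk=20 s=0: VC-HIT | VC [28]
  [11] addr=0x132 blk=19 s=3: L1-HIT | VC [28]
  [12] addr=0x137 blk=19 s=3: L1-HIT | VC [28]
  [13] addr=0x13c blk=19 s=3: L1-HIT | VC [28]
  [14] addr=0x1c8 blk=28 s=0: VC-HIT | VC [20]
  [15] addr=0x1c1 blk=28 s=0: L1-HIT | VC [20]

SEQ = [MISS, MISS, L1-HIT, L1-HIT, L1-HIT, L1-HIT, L1-HIT, MISS, L1-HIT, L1-HIT, VC-HIT, L1-HIT, L1-HIT, L1-HIT, VC-HIT, L1-HIT]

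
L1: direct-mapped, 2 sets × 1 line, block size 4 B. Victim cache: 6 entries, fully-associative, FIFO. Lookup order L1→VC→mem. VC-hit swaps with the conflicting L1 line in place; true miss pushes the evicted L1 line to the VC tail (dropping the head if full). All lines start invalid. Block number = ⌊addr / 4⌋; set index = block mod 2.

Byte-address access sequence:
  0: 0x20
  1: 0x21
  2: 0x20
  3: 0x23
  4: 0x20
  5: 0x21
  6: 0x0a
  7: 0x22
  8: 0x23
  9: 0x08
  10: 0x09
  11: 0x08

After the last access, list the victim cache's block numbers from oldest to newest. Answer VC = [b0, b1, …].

  [0] addr=0x20 blk=8 s=0: MISS | VC []
  [1] addr=0x21 blk=8 s=0: L1-HIT | VC []
  [2] addr=0x20 blk=8 s=0: L1-HIT | VC []
  [3] addr=0x23 blk=8 s=0: L1-HIT | VC []
  [4] addr=0x20 blk=8 s=0: L1-HIT | VC []
  [5] addr=0x21 blk=8 s=0: L1-HIT | VC []
  [6] addr=0xa blk=2 s=0: MISS | VC [8]
  [7] addr=0x22 blk=8 s=0: VC-HIT | VC [2]
  [8] addr=0x23 blk=8 s=0: L1-HIT | VC [2]
  [9] addr=0x8 blk=2 s=0: VC-HIT | VC [8]
  [10] addr=0x9 blk=2 s=0: L1-HIT | VC [8]
  [11] addr=0x8 blk=2 s=0: L1-HIT | VC [8]

VC = [8]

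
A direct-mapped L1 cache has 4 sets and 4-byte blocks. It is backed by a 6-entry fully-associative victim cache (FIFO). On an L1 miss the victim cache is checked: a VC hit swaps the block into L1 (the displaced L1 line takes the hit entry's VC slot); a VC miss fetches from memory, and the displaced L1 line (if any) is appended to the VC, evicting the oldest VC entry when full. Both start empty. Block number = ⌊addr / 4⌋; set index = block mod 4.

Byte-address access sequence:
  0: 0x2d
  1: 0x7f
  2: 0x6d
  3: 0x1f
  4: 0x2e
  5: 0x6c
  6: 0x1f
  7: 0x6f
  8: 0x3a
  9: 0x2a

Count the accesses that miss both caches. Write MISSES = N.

#0 0x2d→b11/s3 MISS; vc=[]
#1 0x7f→b31/s3 MISS; vc=[11]
#2 0x6d→b27/s3 MISS; vc=[11,31]
#3 0x1f→b7/s3 MISS; vc=[11,31,27]
#4 0x2e→b11/s3 VC-HIT; vc=[7,31,27]
#5 0x6c→b27/s3 VC-HIT; vc=[7,31,11]
#6 0x1f→b7/s3 VC-HIT; vc=[27,31,11]
#7 0x6f→b27/s3 VC-HIT; vc=[7,31,11]
#8 0x3a→b14/s2 MISS; vc=[7,31,11]
#9 0x2a→b10/s2 MISS; vc=[7,31,11,14]

MISSES = 6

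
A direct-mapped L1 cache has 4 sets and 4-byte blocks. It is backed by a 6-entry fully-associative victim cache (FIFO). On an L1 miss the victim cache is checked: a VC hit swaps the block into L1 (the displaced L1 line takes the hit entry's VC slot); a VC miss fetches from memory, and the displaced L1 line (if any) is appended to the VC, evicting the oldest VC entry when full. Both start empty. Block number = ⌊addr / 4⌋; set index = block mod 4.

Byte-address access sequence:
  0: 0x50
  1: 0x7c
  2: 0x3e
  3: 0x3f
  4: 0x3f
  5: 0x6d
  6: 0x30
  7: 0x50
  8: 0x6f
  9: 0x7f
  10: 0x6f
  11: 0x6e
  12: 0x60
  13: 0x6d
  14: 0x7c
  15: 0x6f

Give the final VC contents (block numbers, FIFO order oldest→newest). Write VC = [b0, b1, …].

#0 0x50→b20/s0 MISS; vc=[]
#1 0x7c→b31/s3 MISS; vc=[]
#2 0x3e→b15/s3 MISS; vc=[31]
#3 0x3f→b15/s3 L1-HIT; vc=[31]
#4 0x3f→b15/s3 L1-HIT; vc=[31]
#5 0x6d→b27/s3 MISS; vc=[31,15]
#6 0x30→b12/s0 MISS; vc=[31,15,20]
#7 0x50→b20/s0 VC-HIT; vc=[31,15,12]
#8 0x6f→b27/s3 L1-HIT; vc=[31,15,12]
#9 0x7f→b31/s3 VC-HIT; vc=[27,15,12]
#10 0x6f→b27/s3 VC-HIT; vc=[31,15,12]
#11 0x6e→b27/s3 L1-HIT; vc=[31,15,12]
#12 0x60→b24/s0 MISS; vc=[31,15,12,20]
#13 0x6d→b27/s3 L1-HIT; vc=[31,15,12,20]
#14 0x7c→b31/s3 VC-HIT; vc=[27,15,12,20]
#15 0x6f→b27/s3 VC-HIT; vc=[31,15,12,20]

VC = [31, 15, 12, 20]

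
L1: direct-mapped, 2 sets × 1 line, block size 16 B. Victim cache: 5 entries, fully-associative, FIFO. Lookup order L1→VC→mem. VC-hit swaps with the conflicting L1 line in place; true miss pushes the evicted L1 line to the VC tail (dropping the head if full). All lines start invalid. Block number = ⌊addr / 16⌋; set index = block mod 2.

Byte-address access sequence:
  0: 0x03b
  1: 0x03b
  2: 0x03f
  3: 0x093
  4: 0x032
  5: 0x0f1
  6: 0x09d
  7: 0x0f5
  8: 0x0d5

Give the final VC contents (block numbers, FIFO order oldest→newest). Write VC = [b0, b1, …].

  [0] addr=0x3b blk=3 s=1: MISS | VC []
  [1] addr=0x3b blk=3 s=1: L1-HIT | VC []
  [2] addr=0x3f blk=3 s=1: L1-HIT | VC []
  [3] addr=0x93 blk=9 s=1: MISS | VC [3]
  [4] addr=0x32 blk=3 s=1: VC-HIT | VC [9]
  [5] addr=0xf1 blk=15 s=1: MISS | VC [9, 3]
  [6] addr=0x9d blk=9 s=1: VC-HIT | VC [15, 3]
  [7] addr=0xf5 blk=15 s=1: VC-HIT | VC [9, 3]
  [8] addr=0xd5 blk=13 s=1: MISS | VC [9, 3, 15]

VC = [9, 3, 15]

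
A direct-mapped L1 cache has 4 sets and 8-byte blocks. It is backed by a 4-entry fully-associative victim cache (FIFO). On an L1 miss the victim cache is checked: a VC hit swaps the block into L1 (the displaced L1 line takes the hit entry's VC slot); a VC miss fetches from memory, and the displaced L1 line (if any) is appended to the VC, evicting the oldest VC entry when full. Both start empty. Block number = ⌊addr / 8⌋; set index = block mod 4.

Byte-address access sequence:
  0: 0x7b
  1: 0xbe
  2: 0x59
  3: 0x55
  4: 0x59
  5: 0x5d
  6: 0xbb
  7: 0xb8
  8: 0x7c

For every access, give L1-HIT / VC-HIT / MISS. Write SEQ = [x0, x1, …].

SEQ = [MISS, MISS, MISS, MISS, L1-HIT, L1-HIT, VC-HIT, L1-HIT, VC-HIT]

  [0] addr=0x7b blk=15 s=3: MISS | VC []
  [1] addr=0xbe blk=23 s=3: MISS | VC [15]
  [2] addr=0x59 blk=11 s=3: MISS | VC [15, 23]
  [3] addr=0x55 blk=10 s=2: MISS | VC [15, 23]
  [4] addr=0x59 blk=11 s=3: L1-HIT | VC [15, 23]
  [5] addr=0x5d blk=11 s=3: L1-HIT | VC [15, 23]
  [6] addr=0xbb blk=23 s=3: VC-HIT | VC [15, 11]
  [7] addr=0xb8 blk=23 s=3: L1-HIT | VC [15, 11]
  [8] addr=0x7c blk=15 s=3: VC-HIT | VC [23, 11]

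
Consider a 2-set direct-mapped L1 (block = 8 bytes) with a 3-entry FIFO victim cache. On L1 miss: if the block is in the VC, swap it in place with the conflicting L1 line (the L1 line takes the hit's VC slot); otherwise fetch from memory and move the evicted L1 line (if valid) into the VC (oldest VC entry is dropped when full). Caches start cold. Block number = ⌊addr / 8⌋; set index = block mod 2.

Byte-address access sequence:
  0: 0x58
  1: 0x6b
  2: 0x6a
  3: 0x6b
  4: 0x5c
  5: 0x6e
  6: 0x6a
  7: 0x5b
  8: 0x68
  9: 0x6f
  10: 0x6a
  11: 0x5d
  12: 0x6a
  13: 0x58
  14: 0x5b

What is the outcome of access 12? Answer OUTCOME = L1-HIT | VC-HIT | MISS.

OUTCOME = VC-HIT

0: 0x58 (blk 11, set 1) → MISS  vc=[]
1: 0x6b (blk 13, set 1) → MISS  vc=[11]
2: 0x6a (blk 13, set 1) → L1-HIT  vc=[11]
3: 0x6b (blk 13, set 1) → L1-HIT  vc=[11]
4: 0x5c (blk 11, set 1) → VC-HIT  vc=[13]
5: 0x6e (blk 13, set 1) → VC-HIT  vc=[11]
6: 0x6a (blk 13, set 1) → L1-HIT  vc=[11]
7: 0x5b (blk 11, set 1) → VC-HIT  vc=[13]
8: 0x68 (blk 13, set 1) → VC-HIT  vc=[11]
9: 0x6f (blk 13, set 1) → L1-HIT  vc=[11]
10: 0x6a (blk 13, set 1) → L1-HIT  vc=[11]
11: 0x5d (blk 11, set 1) → VC-HIT  vc=[13]
12: 0x6a (blk 13, set 1) → VC-HIT  vc=[11]
13: 0x58 (blk 11, set 1) → VC-HIT  vc=[13]
14: 0x5b (blk 11, set 1) → L1-HIT  vc=[13]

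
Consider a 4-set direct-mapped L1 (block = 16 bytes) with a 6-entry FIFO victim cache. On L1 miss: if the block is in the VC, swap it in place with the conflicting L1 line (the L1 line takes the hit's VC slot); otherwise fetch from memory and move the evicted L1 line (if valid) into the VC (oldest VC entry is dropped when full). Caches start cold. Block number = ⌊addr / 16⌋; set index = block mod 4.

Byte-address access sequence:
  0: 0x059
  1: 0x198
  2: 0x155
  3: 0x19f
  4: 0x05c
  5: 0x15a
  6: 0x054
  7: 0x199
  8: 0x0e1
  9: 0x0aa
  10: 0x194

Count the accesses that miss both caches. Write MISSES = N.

MISSES = 5

#0 0x59→b5/s1 MISS; vc=[]
#1 0x198→b25/s1 MISS; vc=[5]
#2 0x155→b21/s1 MISS; vc=[5,25]
#3 0x19f→b25/s1 VC-HIT; vc=[5,21]
#4 0x5c→b5/s1 VC-HIT; vc=[25,21]
#5 0x15a→b21/s1 VC-HIT; vc=[25,5]
#6 0x54→b5/s1 VC-HIT; vc=[25,21]
#7 0x199→b25/s1 VC-HIT; vc=[5,21]
#8 0xe1→b14/s2 MISS; vc=[5,21]
#9 0xaa→b10/s2 MISS; vc=[5,21,14]
#10 0x194→b25/s1 L1-HIT; vc=[5,21,14]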